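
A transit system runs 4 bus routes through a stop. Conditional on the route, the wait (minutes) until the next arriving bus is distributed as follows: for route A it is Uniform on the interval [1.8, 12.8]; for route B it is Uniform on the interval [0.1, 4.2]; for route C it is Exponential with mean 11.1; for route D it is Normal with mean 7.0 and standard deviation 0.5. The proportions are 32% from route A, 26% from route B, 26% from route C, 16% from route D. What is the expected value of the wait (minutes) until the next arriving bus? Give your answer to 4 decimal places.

6.9010

Component means — A: 7.3; B: 2.15; C: 11.1; D: 7.
E[X] = 0.32·7.3 + 0.26·2.15 + 0.26·11.1 + 0.16·7 = 6.901.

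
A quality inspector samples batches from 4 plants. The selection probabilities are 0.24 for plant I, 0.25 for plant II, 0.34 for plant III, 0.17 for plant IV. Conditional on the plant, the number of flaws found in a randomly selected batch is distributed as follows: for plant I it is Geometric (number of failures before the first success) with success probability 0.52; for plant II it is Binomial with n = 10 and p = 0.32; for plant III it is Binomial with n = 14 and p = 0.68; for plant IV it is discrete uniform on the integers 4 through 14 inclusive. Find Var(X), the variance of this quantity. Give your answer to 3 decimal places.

17.550

Per component, I: μ=0.923077, E[X²]=2.62722; II: μ=3.2, E[X²]=12.416; III: μ=9.52, E[X²]=93.6768; IV: μ=9, E[X²]=91.
E[X] = 0.24·0.923077 + 0.25·3.2 + 0.34·9.52 + 0.17·9 = 5.78834.
E[X²] = 0.24·2.62722 + 0.25·12.416 + 0.34·93.6768 + 0.17·91 = 51.0546.
Var(X) = E[X²] − (E[X])² = 51.0546 − 33.5049 = 17.5498.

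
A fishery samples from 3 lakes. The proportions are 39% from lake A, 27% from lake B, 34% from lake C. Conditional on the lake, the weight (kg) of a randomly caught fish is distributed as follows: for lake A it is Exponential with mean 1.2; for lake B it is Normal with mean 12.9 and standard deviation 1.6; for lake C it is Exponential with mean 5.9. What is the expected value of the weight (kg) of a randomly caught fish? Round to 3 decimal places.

Component means — A: 1.2; B: 12.9; C: 5.9.
E[X] = 0.39·1.2 + 0.27·12.9 + 0.34·5.9 = 5.957.

5.957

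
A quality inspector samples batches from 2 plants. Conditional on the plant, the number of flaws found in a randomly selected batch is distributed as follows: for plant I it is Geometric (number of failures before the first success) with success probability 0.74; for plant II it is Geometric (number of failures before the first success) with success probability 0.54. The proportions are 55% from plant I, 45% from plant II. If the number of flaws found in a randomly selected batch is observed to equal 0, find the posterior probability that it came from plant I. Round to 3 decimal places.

0.626

Likelihoods P(X=0 | ·): I: 0.74; II: 0.54.
Posterior ∝ prior × likelihood. Numerator for I: 0.55·0.74 = 0.407.
Normalizing constant: 0.55·0.74 + 0.45·0.54 = 0.65.
P(I | observation) = 0.407 / 0.65 = 0.626154.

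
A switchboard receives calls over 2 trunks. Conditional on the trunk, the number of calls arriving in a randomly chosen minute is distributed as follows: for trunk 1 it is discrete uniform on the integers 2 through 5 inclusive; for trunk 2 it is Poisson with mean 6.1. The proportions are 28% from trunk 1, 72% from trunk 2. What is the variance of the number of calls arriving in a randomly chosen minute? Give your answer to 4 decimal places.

6.1048

Per component, 1: μ=3.5, E[X²]=13.5; 2: μ=6.1, E[X²]=43.31.
E[X] = 0.28·3.5 + 0.72·6.1 = 5.372.
E[X²] = 0.28·13.5 + 0.72·43.31 = 34.9632.
Var(X) = E[X²] − (E[X])² = 34.9632 − 28.8584 = 6.10482.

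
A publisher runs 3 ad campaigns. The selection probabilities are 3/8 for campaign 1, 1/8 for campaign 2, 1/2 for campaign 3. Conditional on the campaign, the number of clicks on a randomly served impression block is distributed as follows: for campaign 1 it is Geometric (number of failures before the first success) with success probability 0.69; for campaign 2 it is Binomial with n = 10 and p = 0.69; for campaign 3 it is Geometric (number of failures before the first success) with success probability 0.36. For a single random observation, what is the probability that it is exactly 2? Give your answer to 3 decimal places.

0.099

Conditional on each campaign, P(X = 2): 1: 0.066309; 2: 0.00182728; 3: 0.147456.
By total probability, P(X = 2) = 0.375·0.066309 + 0.125·0.00182728 + 0.5·0.147456 = 0.0988223.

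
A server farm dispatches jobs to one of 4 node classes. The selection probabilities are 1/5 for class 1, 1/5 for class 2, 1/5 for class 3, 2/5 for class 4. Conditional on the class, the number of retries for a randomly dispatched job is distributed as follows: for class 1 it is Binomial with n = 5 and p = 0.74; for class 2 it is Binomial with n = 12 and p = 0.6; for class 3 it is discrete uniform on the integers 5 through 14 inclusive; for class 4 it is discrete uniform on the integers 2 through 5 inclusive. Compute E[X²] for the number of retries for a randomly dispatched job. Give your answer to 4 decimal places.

For each component E[X²] = Var + (mean)², giving 1: 14.652; 2: 54.72; 3: 98.5; 4: 13.5.
Overall E[X²] = 0.2·14.652 + 0.2·54.72 + 0.2·98.5 + 0.4·13.5 = 38.9744.

38.9744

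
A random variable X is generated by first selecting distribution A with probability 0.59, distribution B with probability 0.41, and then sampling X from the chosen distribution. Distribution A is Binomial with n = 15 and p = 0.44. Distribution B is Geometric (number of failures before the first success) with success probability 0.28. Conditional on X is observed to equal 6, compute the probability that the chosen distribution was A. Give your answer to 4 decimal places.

0.8789

Likelihoods P(X=6 | ·): A: 0.196704; B: 0.0390079.
Posterior ∝ prior × likelihood. Numerator for A: 0.59·0.196704 = 0.116055.
Normalizing constant: 0.59·0.196704 + 0.41·0.0390079 = 0.132048.
P(A | observation) = 0.116055 / 0.132048 = 0.878883.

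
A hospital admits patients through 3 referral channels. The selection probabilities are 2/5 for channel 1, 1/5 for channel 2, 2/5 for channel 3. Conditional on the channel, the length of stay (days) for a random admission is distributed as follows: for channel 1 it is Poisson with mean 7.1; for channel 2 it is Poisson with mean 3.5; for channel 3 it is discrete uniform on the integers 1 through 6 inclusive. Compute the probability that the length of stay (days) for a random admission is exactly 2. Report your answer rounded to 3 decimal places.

0.112

Conditional on each channel, P(X = 2): 1: 0.0207968; 2: 0.184959; 3: 0.166667.
By total probability, P(X = 2) = 0.4·0.0207968 + 0.2·0.184959 + 0.4·0.166667 = 0.111977.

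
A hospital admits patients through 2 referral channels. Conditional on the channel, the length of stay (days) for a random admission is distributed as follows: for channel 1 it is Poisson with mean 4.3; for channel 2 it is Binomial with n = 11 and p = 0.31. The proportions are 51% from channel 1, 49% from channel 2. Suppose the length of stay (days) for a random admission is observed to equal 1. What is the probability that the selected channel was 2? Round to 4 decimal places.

Likelihoods P(X=1 | ·): 1: 0.0583448; 2: 0.0834152.
Posterior ∝ prior × likelihood. Numerator for 2: 0.49·0.0834152 = 0.0408735.
Normalizing constant: 0.51·0.0583448 + 0.49·0.0834152 = 0.0706293.
P(2 | observation) = 0.0408735 / 0.0706293 = 0.578704.

0.5787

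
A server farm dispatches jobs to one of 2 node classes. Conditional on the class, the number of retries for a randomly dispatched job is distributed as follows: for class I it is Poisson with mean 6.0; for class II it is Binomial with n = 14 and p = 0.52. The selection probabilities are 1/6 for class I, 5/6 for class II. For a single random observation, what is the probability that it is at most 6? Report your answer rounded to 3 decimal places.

0.383

Conditional on each class, P(X ≤ 6): I: 0.606303; II: 0.337966.
By total probability, P(X ≤ 6) = 0.166667·0.606303 + 0.833333·0.337966 = 0.382689.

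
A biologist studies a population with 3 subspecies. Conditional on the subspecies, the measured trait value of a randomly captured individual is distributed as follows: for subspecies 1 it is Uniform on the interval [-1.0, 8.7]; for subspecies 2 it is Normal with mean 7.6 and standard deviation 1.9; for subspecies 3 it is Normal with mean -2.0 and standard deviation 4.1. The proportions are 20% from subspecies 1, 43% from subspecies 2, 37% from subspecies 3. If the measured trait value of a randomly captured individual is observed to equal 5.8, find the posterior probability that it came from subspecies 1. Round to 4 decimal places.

0.2450

Likelihoods f(5.8 | ·): 1: 0.103093; 2: 0.13405; 3: 0.0159298.
Posterior ∝ prior × likelihood. Numerator for 1: 0.2·0.103093 = 0.0206186.
Normalizing constant: 0.2·0.103093 + 0.43·0.13405 + 0.37·0.0159298 = 0.0841539.
P(1 | observation) = 0.0206186 / 0.0841539 = 0.24501.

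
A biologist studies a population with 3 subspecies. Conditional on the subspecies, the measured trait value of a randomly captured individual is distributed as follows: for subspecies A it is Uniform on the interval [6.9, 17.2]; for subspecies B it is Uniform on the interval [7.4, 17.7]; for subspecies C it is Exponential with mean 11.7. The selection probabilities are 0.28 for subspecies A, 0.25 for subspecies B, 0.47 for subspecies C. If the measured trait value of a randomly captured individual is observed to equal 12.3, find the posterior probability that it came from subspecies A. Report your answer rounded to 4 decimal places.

0.4151

Likelihoods f(12.3 | ·): A: 0.0970874; B: 0.0970874; C: 0.0298709.
Posterior ∝ prior × likelihood. Numerator for A: 0.28·0.0970874 = 0.0271845.
Normalizing constant: 0.28·0.0970874 + 0.25·0.0970874 + 0.47·0.0298709 = 0.0654956.
P(A | observation) = 0.0271845 / 0.0654956 = 0.415058.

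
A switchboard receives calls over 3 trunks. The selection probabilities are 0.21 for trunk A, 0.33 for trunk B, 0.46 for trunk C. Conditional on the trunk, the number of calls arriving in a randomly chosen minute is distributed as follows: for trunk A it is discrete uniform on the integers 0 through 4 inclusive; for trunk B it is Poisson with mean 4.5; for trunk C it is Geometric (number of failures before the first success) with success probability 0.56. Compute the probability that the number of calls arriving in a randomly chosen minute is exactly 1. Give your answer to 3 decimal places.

0.172

Conditional on each trunk, P(X = 1): A: 0.2; B: 0.0499905; C: 0.2464.
By total probability, P(X = 1) = 0.21·0.2 + 0.33·0.0499905 + 0.46·0.2464 = 0.171841.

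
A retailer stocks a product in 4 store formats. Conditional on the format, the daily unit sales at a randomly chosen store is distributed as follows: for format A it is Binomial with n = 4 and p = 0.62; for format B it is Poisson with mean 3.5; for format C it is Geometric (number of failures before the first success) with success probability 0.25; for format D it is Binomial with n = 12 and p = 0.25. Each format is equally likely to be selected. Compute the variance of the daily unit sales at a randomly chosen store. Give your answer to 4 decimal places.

4.8032

Per component, A: μ=2.48, E[X²]=7.0928; B: μ=3.5, E[X²]=15.75; C: μ=3, E[X²]=21; D: μ=3, E[X²]=11.25.
E[X] = 0.25·2.48 + 0.25·3.5 + 0.25·3 + 0.25·3 = 2.995.
E[X²] = 0.25·7.0928 + 0.25·15.75 + 0.25·21 + 0.25·11.25 = 13.7732.
Var(X) = E[X²] − (E[X])² = 13.7732 − 8.97003 = 4.80317.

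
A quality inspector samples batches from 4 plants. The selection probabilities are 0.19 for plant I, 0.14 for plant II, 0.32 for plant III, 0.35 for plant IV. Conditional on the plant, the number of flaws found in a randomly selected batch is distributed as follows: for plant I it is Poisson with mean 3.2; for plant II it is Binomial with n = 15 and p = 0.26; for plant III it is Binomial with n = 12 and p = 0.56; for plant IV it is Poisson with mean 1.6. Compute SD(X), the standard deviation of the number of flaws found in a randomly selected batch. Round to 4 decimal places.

2.6469

Per component, I: μ=3.2, E[X²]=13.44; II: μ=3.9, E[X²]=18.096; III: μ=6.72, E[X²]=48.1152; IV: μ=1.6, E[X²]=4.16.
E[X] = 0.19·3.2 + 0.14·3.9 + 0.32·6.72 + 0.35·1.6 = 3.8644.
E[X²] = 0.19·13.44 + 0.14·18.096 + 0.32·48.1152 + 0.35·4.16 = 21.9399.
Var(X) = E[X²] − (E[X])² = 21.9399 − 14.9336 = 7.00632.
SD(X) = √7.00632 = 2.64694.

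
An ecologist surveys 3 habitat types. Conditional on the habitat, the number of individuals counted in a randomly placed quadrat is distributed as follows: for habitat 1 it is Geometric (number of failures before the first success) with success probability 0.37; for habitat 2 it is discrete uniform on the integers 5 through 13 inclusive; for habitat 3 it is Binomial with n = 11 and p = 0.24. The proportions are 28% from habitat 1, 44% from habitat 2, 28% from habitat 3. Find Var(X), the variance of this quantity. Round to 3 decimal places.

Per component, 1: μ=1.7027, E[X²]=7.5011; 2: μ=9, E[X²]=87.6667; 3: μ=2.64, E[X²]=8.976.
E[X] = 0.28·1.7027 + 0.44·9 + 0.28·2.64 = 5.17596.
E[X²] = 0.28·7.5011 + 0.44·87.6667 + 0.28·8.976 = 43.1869.
Var(X) = E[X²] − (E[X])² = 43.1869 − 26.7905 = 16.3964.

16.396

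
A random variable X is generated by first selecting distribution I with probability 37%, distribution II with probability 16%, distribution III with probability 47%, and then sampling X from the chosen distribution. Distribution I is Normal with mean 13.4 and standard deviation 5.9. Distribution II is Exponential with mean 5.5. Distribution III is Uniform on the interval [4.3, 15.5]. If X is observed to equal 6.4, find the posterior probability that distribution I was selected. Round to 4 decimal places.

Likelihoods f(6.4 | ·): I: 0.0334497; II: 0.0567906; III: 0.0892857.
Posterior ∝ prior × likelihood. Numerator for I: 0.37·0.0334497 = 0.0123764.
Normalizing constant: 0.37·0.0334497 + 0.16·0.0567906 + 0.47·0.0892857 = 0.0634272.
P(I | observation) = 0.0123764 / 0.0634272 = 0.195128.

0.1951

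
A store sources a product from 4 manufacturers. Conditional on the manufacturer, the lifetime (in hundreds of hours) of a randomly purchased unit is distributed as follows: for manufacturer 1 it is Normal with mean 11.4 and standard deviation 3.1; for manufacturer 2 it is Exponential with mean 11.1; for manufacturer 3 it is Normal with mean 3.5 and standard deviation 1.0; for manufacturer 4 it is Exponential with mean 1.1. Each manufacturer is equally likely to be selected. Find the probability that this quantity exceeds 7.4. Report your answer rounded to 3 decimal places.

Conditional on each manufacturer, P(X > 7.4): 1: 0.901531; 2: 0.513417; 3: 4.80963e-05; 4: 0.0011978.
By total probability, P(X > 7.4) = 0.25·0.901531 + 0.25·0.513417 + 0.25·4.80963e-05 + 0.25·0.0011978 = 0.354048.

0.354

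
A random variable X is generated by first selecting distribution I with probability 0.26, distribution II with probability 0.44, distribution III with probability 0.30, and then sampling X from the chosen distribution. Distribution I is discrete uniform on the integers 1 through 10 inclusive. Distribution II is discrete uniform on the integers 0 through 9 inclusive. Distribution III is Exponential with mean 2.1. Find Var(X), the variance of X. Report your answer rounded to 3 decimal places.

8.874

Per component, I: μ=5.5, E[X²]=38.5; II: μ=4.5, E[X²]=28.5; III: μ=2.1, E[X²]=8.82.
E[X] = 0.26·5.5 + 0.44·4.5 + 0.3·2.1 = 4.04.
E[X²] = 0.26·38.5 + 0.44·28.5 + 0.3·8.82 = 25.196.
Var(X) = E[X²] − (E[X])² = 25.196 − 16.3216 = 8.8744.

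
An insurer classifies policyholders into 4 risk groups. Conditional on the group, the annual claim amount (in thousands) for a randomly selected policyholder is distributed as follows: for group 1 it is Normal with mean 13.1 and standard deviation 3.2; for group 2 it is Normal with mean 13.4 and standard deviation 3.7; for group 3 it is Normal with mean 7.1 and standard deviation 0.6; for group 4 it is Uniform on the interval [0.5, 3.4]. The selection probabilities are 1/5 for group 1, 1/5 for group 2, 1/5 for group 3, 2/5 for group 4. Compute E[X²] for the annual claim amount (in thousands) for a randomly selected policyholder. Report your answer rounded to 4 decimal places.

86.9753

For each component E[X²] = Var + (mean)², giving 1: 181.85; 2: 193.25; 3: 50.77; 4: 4.50333.
Overall E[X²] = 0.2·181.85 + 0.2·193.25 + 0.2·50.77 + 0.4·4.50333 = 86.9753.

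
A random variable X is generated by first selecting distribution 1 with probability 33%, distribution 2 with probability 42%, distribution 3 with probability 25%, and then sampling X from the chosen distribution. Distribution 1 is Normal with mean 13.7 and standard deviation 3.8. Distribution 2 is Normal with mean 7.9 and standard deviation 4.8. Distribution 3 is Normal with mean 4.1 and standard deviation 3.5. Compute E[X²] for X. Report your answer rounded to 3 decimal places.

For each component E[X²] = Var + (mean)², giving 1: 202.13; 2: 85.45; 3: 29.06.
Overall E[X²] = 0.33·202.13 + 0.42·85.45 + 0.25·29.06 = 109.857.

109.857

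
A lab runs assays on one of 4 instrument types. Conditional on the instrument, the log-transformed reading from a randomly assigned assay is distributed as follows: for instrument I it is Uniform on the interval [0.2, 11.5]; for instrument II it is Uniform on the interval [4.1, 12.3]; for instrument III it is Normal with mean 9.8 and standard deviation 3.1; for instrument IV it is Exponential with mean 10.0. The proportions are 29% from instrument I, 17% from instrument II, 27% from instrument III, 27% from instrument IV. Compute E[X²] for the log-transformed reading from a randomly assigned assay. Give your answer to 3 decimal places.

For each component E[X²] = Var + (mean)², giving I: 44.8633; II: 72.8433; III: 105.65; IV: 200.
Overall E[X²] = 0.29·44.8633 + 0.17·72.8433 + 0.27·105.65 + 0.27·200 = 107.919.

107.919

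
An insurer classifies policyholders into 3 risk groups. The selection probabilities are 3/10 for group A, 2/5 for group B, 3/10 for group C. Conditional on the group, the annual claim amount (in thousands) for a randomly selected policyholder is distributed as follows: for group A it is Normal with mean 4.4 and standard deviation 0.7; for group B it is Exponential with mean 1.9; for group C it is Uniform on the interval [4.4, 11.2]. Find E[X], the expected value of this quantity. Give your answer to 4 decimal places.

4.4200

Component means — A: 4.4; B: 1.9; C: 7.8.
E[X] = 0.3·4.4 + 0.4·1.9 + 0.3·7.8 = 4.42.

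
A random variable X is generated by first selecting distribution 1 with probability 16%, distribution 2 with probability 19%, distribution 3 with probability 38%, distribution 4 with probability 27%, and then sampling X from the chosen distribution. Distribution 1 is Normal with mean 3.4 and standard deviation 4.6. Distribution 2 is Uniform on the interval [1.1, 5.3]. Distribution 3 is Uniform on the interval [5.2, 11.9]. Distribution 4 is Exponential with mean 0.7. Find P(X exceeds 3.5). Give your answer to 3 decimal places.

Conditional on each component, P(X > 3.5): 1: 0.491328; 2: 0.428571; 3: 1; 4: 0.00673795.
By total probability, P(X > 3.5) = 0.16·0.491328 + 0.19·0.428571 + 0.38·1 + 0.27·0.00673795 = 0.54186.

0.542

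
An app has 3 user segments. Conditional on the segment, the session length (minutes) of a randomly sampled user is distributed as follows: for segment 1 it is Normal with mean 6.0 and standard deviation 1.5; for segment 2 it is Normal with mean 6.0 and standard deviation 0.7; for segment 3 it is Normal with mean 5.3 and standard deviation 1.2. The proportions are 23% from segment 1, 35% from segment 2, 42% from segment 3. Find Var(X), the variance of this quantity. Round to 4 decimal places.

Per component, 1: μ=6, E[X²]=38.25; 2: μ=6, E[X²]=36.49; 3: μ=5.3, E[X²]=29.53.
E[X] = 0.23·6 + 0.35·6 + 0.42·5.3 = 5.706.
E[X²] = 0.23·38.25 + 0.35·36.49 + 0.42·29.53 = 33.9716.
Var(X) = E[X²] − (E[X])² = 33.9716 − 32.5584 = 1.41316.

1.4132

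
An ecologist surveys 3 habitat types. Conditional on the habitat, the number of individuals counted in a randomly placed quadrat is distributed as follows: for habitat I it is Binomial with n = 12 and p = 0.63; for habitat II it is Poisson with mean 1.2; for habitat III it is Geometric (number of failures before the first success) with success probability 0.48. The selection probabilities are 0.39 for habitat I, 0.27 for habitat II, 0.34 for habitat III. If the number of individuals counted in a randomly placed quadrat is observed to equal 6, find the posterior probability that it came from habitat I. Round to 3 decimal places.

Likelihoods P(X=6 | ·): I: 0.148226; II: 0.00124911; III: 0.00948989.
Posterior ∝ prior × likelihood. Numerator for I: 0.39·0.148226 = 0.0578083.
Normalizing constant: 0.39·0.148226 + 0.27·0.00124911 + 0.34·0.00948989 = 0.0613721.
P(I | observation) = 0.0578083 / 0.0613721 = 0.941931.

0.942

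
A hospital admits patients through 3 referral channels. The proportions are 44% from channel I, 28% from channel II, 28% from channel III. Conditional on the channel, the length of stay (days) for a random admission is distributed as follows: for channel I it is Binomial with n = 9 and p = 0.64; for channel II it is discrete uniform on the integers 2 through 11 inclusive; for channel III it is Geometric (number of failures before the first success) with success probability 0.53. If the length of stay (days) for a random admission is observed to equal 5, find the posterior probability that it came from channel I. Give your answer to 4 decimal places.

Likelihoods P(X=5 | ·): I: 0.227238; II: 0.1; III: 0.0121553.
Posterior ∝ prior × likelihood. Numerator for I: 0.44·0.227238 = 0.0999846.
Normalizing constant: 0.44·0.227238 + 0.28·0.1 + 0.28·0.0121553 = 0.131388.
P(I | observation) = 0.0999846 / 0.131388 = 0.760987.

0.7610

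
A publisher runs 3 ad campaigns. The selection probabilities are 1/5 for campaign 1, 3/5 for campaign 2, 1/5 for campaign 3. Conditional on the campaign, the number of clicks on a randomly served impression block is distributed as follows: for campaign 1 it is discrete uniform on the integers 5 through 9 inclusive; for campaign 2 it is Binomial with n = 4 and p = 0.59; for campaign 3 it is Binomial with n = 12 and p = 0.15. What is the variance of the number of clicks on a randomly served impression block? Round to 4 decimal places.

4.9893

Per component, 1: μ=7, E[X²]=51; 2: μ=2.36, E[X²]=6.5372; 3: μ=1.8, E[X²]=4.77.
E[X] = 0.2·7 + 0.6·2.36 + 0.2·1.8 = 3.176.
E[X²] = 0.2·51 + 0.6·6.5372 + 0.2·4.77 = 15.0763.
Var(X) = E[X²] − (E[X])² = 15.0763 − 10.087 = 4.98934.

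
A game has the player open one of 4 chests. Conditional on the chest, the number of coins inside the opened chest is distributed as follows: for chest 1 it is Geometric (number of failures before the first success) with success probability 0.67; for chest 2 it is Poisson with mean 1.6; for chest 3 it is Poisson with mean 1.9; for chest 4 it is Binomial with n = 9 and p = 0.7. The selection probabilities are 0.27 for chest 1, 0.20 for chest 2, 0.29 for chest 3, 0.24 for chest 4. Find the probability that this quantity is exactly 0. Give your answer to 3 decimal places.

0.265

Conditional on each chest, P(X = 0): 1: 0.67; 2: 0.201897; 3: 0.149569; 4: 1.9683e-05.
By total probability, P(X = 0) = 0.27·0.67 + 0.2·0.201897 + 0.29·0.149569 + 0.24·1.9683e-05 = 0.264659.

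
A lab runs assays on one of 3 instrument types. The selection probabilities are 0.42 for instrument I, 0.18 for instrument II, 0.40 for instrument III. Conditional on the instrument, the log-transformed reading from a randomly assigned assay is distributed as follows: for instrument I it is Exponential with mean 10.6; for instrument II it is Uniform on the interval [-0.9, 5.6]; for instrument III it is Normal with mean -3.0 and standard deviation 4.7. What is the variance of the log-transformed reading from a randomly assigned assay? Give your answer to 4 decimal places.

94.9406

Per component, I: μ=10.6, E[X²]=224.72; II: μ=2.35, E[X²]=9.04333; III: μ=-3, E[X²]=31.09.
E[X] = 0.42·10.6 + 0.18·2.35 + 0.4·-3 = 3.675.
E[X²] = 0.42·224.72 + 0.18·9.04333 + 0.4·31.09 = 108.446.
Var(X) = E[X²] − (E[X])² = 108.446 − 13.5056 = 94.9406.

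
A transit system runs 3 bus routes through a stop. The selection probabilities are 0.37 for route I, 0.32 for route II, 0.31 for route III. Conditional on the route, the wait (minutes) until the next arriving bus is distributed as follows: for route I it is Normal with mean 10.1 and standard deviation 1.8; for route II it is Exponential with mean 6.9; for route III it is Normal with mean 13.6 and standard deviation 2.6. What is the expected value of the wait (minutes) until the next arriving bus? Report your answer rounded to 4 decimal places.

10.1610

Component means — I: 10.1; II: 6.9; III: 13.6.
E[X] = 0.37·10.1 + 0.32·6.9 + 0.31·13.6 = 10.161.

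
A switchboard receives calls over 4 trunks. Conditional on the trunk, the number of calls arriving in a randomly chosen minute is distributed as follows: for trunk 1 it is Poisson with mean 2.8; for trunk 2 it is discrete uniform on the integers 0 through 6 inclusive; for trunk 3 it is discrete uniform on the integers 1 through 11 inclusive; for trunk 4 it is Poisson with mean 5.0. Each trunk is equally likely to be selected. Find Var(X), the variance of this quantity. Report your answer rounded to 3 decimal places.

7.270

Per component, 1: μ=2.8, E[X²]=10.64; 2: μ=3, E[X²]=13; 3: μ=6, E[X²]=46; 4: μ=5, E[X²]=30.
E[X] = 0.25·2.8 + 0.25·3 + 0.25·6 + 0.25·5 = 4.2.
E[X²] = 0.25·10.64 + 0.25·13 + 0.25·46 + 0.25·30 = 24.91.
Var(X) = E[X²] − (E[X])² = 24.91 − 17.64 = 7.27.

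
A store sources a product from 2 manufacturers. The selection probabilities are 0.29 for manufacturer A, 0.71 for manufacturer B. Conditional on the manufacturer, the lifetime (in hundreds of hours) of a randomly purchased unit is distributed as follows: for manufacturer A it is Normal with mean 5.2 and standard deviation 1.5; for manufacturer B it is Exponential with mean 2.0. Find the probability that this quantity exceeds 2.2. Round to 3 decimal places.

Conditional on each manufacturer, P(X > 2.2): A: 0.97725; B: 0.332871.
By total probability, P(X > 2.2) = 0.29·0.97725 + 0.71·0.332871 = 0.519741.

0.520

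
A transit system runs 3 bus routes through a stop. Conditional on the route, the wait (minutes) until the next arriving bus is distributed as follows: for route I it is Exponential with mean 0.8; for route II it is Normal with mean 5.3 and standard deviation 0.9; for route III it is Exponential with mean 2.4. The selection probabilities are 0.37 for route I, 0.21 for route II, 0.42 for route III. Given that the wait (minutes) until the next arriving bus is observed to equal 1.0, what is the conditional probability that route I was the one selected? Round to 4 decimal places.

Likelihoods f(1.0 | ·): I: 0.358131; II: 4.89568e-06; III: 0.274684.
Posterior ∝ prior × likelihood. Numerator for I: 0.37·0.358131 = 0.132508.
Normalizing constant: 0.37·0.358131 + 0.21·4.89568e-06 + 0.42·0.274684 = 0.247877.
P(I | observation) = 0.132508 / 0.247877 = 0.534574.

0.5346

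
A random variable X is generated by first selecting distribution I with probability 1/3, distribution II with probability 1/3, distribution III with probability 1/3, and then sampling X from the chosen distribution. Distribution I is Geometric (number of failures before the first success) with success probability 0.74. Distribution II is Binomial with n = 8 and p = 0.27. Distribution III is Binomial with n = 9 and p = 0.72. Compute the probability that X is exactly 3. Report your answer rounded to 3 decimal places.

Conditional on each component, P(X = 3): I: 0.0130062; II: 0.228504; III: 0.0151086.
By total probability, P(X = 3) = 0.333333·0.0130062 + 0.333333·0.228504 + 0.333333·0.0151086 = 0.0855396.

0.086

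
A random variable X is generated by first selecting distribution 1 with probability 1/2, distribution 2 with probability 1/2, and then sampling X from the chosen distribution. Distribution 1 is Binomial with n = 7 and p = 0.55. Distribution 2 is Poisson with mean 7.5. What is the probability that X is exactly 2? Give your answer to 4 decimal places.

Conditional on each component, P(X = 2): 1: 0.117221; 2: 0.0155555.
By total probability, P(X = 2) = 0.5·0.117221 + 0.5·0.0155555 = 0.0663885.

0.0664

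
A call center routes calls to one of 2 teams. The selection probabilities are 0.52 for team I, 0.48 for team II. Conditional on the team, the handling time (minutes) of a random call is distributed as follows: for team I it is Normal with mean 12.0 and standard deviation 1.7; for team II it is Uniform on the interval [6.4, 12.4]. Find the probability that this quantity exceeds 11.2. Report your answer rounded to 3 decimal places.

0.450

Conditional on each team, P(X > 11.2): I: 0.681033; II: 0.2.
By total probability, P(X > 11.2) = 0.52·0.681033 + 0.48·0.2 = 0.450137.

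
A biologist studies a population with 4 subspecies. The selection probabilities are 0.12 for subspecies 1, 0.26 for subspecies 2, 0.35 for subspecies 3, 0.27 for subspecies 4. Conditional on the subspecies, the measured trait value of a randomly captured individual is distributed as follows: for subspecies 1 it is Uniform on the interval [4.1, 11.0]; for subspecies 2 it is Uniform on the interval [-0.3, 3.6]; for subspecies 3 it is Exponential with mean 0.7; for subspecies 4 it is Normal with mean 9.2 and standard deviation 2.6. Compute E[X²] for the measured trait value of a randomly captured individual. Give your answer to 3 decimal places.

33.375

For each component E[X²] = Var + (mean)², giving 1: 60.97; 2: 3.99; 3: 0.98; 4: 91.4.
Overall E[X²] = 0.12·60.97 + 0.26·3.99 + 0.35·0.98 + 0.27·91.4 = 33.3748.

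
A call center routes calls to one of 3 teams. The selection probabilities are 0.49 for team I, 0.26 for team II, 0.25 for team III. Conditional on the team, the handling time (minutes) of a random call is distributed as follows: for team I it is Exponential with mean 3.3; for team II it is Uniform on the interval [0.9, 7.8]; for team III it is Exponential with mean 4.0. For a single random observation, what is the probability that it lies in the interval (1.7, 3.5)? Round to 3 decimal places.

0.250

Conditional on each team, P(1.7 < X < 3.5): I: 0.251164; II: 0.26087; III: 0.236908.
By total probability, P(1.7 < X < 3.5) = 0.49·0.251164 + 0.26·0.26087 + 0.25·0.236908 = 0.250123.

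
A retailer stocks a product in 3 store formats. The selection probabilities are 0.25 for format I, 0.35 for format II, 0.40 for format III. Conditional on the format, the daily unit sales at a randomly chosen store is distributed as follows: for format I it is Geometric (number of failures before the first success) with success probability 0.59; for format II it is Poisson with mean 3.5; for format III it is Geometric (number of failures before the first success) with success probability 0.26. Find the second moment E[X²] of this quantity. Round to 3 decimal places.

13.547

For each component E[X²] = Var + (mean)², giving I: 1.66073; II: 15.75; III: 19.0473.
Overall E[X²] = 0.25·1.66073 + 0.35·15.75 + 0.4·19.0473 = 13.5466.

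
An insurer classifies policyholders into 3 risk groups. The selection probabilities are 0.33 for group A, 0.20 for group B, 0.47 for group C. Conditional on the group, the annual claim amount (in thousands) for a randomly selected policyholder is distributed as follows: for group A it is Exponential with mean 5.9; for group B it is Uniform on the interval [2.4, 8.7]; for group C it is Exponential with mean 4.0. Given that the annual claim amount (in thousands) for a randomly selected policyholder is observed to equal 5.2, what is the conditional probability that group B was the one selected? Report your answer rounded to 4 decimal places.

0.3652

Likelihoods f(5.2 | ·): A: 0.0702069; B: 0.15873; C: 0.0681329.
Posterior ∝ prior × likelihood. Numerator for B: 0.2·0.15873 = 0.031746.
Normalizing constant: 0.33·0.0702069 + 0.2·0.15873 + 0.47·0.0681329 = 0.0869368.
P(B | observation) = 0.031746 / 0.0869368 = 0.365162.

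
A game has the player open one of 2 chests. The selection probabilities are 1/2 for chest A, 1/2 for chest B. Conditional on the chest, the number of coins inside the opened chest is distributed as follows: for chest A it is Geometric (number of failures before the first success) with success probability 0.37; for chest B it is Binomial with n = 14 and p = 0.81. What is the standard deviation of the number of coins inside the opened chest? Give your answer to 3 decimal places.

5.157

Per component, A: μ=1.7027, E[X²]=7.5011; B: μ=11.34, E[X²]=130.75.
E[X] = 0.5·1.7027 + 0.5·11.34 = 6.52135.
E[X²] = 0.5·7.5011 + 0.5·130.75 = 69.1256.
Var(X) = E[X²] − (E[X])² = 69.1256 − 42.528 = 26.5976.
SD(X) = √26.5976 = 5.15729.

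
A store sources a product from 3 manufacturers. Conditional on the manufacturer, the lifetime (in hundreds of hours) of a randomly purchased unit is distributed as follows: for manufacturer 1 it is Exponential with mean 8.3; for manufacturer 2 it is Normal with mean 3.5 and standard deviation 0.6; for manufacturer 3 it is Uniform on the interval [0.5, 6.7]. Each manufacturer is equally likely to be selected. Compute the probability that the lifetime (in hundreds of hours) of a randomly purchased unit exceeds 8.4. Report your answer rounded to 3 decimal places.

Conditional on each manufacturer, P(X > 8.4): 1: 0.363474; 2: 2.22045e-16; 3: 0.
By total probability, P(X > 8.4) = 0.333333·0.363474 + 0.333333·2.22045e-16 + 0.333333·0 = 0.121158.

0.121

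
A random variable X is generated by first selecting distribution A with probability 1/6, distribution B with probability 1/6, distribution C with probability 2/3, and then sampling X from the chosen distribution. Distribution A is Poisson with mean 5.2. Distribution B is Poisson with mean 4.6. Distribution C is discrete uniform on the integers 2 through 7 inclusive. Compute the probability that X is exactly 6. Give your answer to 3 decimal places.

0.158

Conditional on each component, P(X = 6): A: 0.15148; B: 0.13227; C: 0.166667.
By total probability, P(X = 6) = 0.166667·0.15148 + 0.166667·0.13227 + 0.666667·0.166667 = 0.158403.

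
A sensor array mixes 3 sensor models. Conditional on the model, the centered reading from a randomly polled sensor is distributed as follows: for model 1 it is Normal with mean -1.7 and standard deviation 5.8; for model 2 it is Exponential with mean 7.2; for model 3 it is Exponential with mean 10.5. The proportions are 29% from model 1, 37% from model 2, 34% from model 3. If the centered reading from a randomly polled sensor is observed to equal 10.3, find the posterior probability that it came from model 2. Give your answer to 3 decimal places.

Likelihoods f(10.3 | ·): 1: 0.00809017; 2: 0.0332189; 3: 0.0357099.
Posterior ∝ prior × likelihood. Numerator for 2: 0.37·0.0332189 = 0.012291.
Normalizing constant: 0.29·0.00809017 + 0.37·0.0332189 + 0.34·0.0357099 = 0.0267785.
P(2 | observation) = 0.012291 / 0.0267785 = 0.458987.

0.459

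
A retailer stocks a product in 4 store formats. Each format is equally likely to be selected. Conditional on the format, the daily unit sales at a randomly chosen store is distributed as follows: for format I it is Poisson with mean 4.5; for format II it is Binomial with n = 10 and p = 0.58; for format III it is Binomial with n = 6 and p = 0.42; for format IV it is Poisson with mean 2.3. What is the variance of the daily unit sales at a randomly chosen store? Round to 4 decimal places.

4.7686

Per component, I: μ=4.5, E[X²]=24.75; II: μ=5.8, E[X²]=36.076; III: μ=2.52, E[X²]=7.812; IV: μ=2.3, E[X²]=7.59.
E[X] = 0.25·4.5 + 0.25·5.8 + 0.25·2.52 + 0.25·2.3 = 3.78.
E[X²] = 0.25·24.75 + 0.25·36.076 + 0.25·7.812 + 0.25·7.59 = 19.057.
Var(X) = E[X²] − (E[X])² = 19.057 − 14.2884 = 4.7686.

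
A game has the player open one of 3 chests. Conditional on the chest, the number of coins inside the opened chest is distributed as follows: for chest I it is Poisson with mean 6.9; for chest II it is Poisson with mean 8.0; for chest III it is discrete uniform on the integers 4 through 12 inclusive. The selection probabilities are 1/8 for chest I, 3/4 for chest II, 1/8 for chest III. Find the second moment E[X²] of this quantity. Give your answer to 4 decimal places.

For each component E[X²] = Var + (mean)², giving I: 54.51; II: 72; III: 70.6667.
Overall E[X²] = 0.125·54.51 + 0.75·72 + 0.125·70.6667 = 69.6471.

69.6471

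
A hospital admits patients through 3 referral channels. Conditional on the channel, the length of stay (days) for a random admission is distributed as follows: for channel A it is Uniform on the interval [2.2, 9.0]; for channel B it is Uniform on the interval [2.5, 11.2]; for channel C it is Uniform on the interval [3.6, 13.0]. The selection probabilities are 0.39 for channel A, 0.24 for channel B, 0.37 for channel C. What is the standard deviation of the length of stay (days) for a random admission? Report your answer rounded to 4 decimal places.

Per component, A: μ=5.6, E[X²]=35.2133; B: μ=6.85, E[X²]=53.23; C: μ=8.3, E[X²]=76.2533.
E[X] = 0.39·5.6 + 0.24·6.85 + 0.37·8.3 = 6.899.
E[X²] = 0.39·35.2133 + 0.24·53.23 + 0.37·76.2533 = 54.7221.
Var(X) = E[X²] − (E[X])² = 54.7221 − 47.5962 = 7.12593.
SD(X) = √7.12593 = 2.66944.

2.6694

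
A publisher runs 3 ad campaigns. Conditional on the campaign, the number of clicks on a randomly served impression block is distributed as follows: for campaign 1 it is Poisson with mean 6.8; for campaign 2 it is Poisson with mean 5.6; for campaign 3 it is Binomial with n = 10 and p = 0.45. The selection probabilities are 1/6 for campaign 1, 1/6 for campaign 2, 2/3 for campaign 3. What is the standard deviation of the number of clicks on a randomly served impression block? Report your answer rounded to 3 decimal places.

Per component, 1: μ=6.8, E[X²]=53.04; 2: μ=5.6, E[X²]=36.96; 3: μ=4.5, E[X²]=22.725.
E[X] = 0.166667·6.8 + 0.166667·5.6 + 0.666667·4.5 = 5.06667.
E[X²] = 0.166667·53.04 + 0.166667·36.96 + 0.666667·22.725 = 30.15.
Var(X) = E[X²] − (E[X])² = 30.15 − 25.6711 = 4.47889.
SD(X) = √4.47889 = 2.11634.

2.116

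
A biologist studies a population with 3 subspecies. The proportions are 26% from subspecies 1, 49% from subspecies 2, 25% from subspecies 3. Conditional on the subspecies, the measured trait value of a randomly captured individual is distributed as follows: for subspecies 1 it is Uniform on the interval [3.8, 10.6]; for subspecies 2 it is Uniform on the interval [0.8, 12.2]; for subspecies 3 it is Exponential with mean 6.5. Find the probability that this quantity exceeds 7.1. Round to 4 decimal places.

0.4369

Conditional on each subspecies, P(X > 7.1): 1: 0.514706; 2: 0.447368; 3: 0.335442.
By total probability, P(X > 7.1) = 0.26·0.514706 + 0.49·0.447368 + 0.25·0.335442 = 0.436894.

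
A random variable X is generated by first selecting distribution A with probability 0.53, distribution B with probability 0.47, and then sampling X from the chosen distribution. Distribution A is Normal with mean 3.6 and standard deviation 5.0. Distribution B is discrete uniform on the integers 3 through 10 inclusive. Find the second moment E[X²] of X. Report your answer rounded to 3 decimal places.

For each component E[X²] = Var + (mean)², giving A: 37.96; B: 47.5.
Overall E[X²] = 0.53·37.96 + 0.47·47.5 = 42.4438.

42.444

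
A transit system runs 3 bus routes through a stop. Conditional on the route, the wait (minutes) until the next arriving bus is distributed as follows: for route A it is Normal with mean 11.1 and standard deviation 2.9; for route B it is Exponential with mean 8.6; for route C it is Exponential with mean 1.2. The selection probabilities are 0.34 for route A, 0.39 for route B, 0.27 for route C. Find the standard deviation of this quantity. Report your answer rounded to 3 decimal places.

6.905

Per component, A: μ=11.1, E[X²]=131.62; B: μ=8.6, E[X²]=147.92; C: μ=1.2, E[X²]=2.88.
E[X] = 0.34·11.1 + 0.39·8.6 + 0.27·1.2 = 7.452.
E[X²] = 0.34·131.62 + 0.39·147.92 + 0.27·2.88 = 103.217.
Var(X) = E[X²] − (E[X])² = 103.217 − 55.5323 = 47.6849.
SD(X) = √47.6849 = 6.90543.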